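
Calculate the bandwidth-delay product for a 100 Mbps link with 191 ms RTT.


BDP = bandwidth * RTT
= 100 Mbps * 191 ms
= 100 * 1e6 * 191 / 1000 bits
= 19100000 bits
= 2387500 bytes
= 2331.543 KB
BDP = 19100000 bits (2387500 bytes)


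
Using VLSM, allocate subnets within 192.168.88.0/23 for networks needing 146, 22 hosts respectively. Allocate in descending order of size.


146 hosts -> /24 (254 usable): 192.168.88.0/24
22 hosts -> /27 (30 usable): 192.168.89.0/27
Allocation: 192.168.88.0/24 (146 hosts, 254 usable); 192.168.89.0/27 (22 hosts, 30 usable)


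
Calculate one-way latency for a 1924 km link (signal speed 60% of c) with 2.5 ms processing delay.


Speed = 0.6 * 3e5 km/s = 180000 km/s
Propagation delay = 1924 / 180000 = 0.0107 s = 10.6889 ms
Processing delay = 2.5 ms
Total one-way latency = 13.1889 ms


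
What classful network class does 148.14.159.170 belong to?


First octet: 148
Binary: 10010100
10xxxxxx -> Class B (128-191)
Class B, default mask 255.255.0.0 (/16)


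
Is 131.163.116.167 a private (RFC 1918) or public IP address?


RFC 1918 private ranges:
  10.0.0.0/8 (10.0.0.0 - 10.255.255.255)
  172.16.0.0/12 (172.16.0.0 - 172.31.255.255)
  192.168.0.0/16 (192.168.0.0 - 192.168.255.255)
Public (not in any RFC 1918 range)


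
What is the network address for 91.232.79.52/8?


IP:   01011011.11101000.01001111.00110100
Mask: 11111111.00000000.00000000.00000000
AND operation:
Net:  01011011.00000000.00000000.00000000
Network: 91.0.0.0/8


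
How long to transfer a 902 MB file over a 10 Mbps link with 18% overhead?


Effective throughput = 10 * (1 - 18/100) = 8.2 Mbps
File size in Mb = 902 * 8 = 7216 Mb
Time = 7216 / 8.2
Time = 880.0 seconds


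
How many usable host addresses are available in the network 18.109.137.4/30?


Host bits = 32 - 30 = 2
Total addresses = 2^2 = 4
Usable = total - 2 (network and broadcast)
Usable hosts: 2


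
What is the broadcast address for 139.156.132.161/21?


Network: 139.156.128.0/21
Host bits = 11
Set all host bits to 1:
Broadcast: 139.156.135.255


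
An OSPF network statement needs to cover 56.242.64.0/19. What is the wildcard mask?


Subnet mask: 255.255.224.0
Wildcard = 255.255.255.255 - subnet mask
255 - 255 = 0
255 - 255 = 0
255 - 224 = 31
255 - 0 = 255
Wildcard: 0.0.31.255


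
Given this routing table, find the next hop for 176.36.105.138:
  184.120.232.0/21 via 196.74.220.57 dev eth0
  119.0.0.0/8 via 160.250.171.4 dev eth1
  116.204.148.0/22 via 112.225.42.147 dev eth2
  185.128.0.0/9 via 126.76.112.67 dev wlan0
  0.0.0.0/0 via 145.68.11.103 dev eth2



Longest prefix match for 176.36.105.138:
  /21 184.120.232.0: no
  /8 119.0.0.0: no
  /22 116.204.148.0: no
  /9 185.128.0.0: no
  /0 0.0.0.0: MATCH
Selected: next-hop 145.68.11.103 via eth2 (matched /0)


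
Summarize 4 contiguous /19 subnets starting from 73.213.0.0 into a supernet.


Original prefix: /19
Number of subnets: 4 = 2^2
New prefix = 19 - 2 = 17
Supernet: 73.213.0.0/17


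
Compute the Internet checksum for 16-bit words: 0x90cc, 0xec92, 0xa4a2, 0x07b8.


Sum all words (with carry folding):
+ 0x90cc = 0x90cc
+ 0xec92 = 0x7d5f
+ 0xa4a2 = 0x2202
+ 0x07b8 = 0x29ba
One's complement: ~0x29ba
Checksum = 0xd645


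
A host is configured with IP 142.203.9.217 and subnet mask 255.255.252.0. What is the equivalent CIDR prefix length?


Binary: 11111111.11111111.11111100.00000000
Count leading 1s
Prefix: /22


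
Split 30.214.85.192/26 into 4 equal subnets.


New prefix = 26 + 2 = 28
Each subnet has 16 addresses
  30.214.85.192/28
  30.214.85.208/28
  30.214.85.224/28
  30.214.85.240/28
Subnets: 30.214.85.192/28, 30.214.85.208/28, 30.214.85.224/28, 30.214.85.240/28


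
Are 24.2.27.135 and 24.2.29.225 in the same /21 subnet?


Mask: 255.255.248.0
24.2.27.135 AND mask = 24.2.24.0
24.2.29.225 AND mask = 24.2.24.0
Yes, same subnet (24.2.24.0)


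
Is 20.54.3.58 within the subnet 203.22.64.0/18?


Subnet network: 203.22.64.0
Test IP AND mask: 20.54.0.0
No, 20.54.3.58 is not in 203.22.64.0/18


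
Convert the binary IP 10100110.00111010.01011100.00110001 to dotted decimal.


10100110 = 166
00111010 = 58
01011100 = 92
00110001 = 49
IP: 166.58.92.49


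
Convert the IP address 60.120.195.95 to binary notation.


60 = 00111100
120 = 01111000
195 = 11000011
95 = 01011111
Binary: 00111100.01111000.11000011.01011111


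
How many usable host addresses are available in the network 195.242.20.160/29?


Host bits = 32 - 29 = 3
Total addresses = 2^3 = 8
Usable = total - 2 (network and broadcast)
Usable hosts: 6


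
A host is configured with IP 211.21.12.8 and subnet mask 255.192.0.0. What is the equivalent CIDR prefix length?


Binary: 11111111.11000000.00000000.00000000
Count leading 1s
Prefix: /10


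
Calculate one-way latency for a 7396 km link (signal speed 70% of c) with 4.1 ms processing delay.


Speed = 0.7 * 3e5 km/s = 210000 km/s
Propagation delay = 7396 / 210000 = 0.0352 s = 35.219 ms
Processing delay = 4.1 ms
Total one-way latency = 39.319 ms


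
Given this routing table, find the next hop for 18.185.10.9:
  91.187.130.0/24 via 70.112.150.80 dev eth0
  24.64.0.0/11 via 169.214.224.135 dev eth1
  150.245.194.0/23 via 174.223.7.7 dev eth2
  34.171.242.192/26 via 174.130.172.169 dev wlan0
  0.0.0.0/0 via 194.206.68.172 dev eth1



Longest prefix match for 18.185.10.9:
  /24 91.187.130.0: no
  /11 24.64.0.0: no
  /23 150.245.194.0: no
  /26 34.171.242.192: no
  /0 0.0.0.0: MATCH
Selected: next-hop 194.206.68.172 via eth1 (matched /0)


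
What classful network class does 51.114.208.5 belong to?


First octet: 51
Binary: 00110011
0xxxxxxx -> Class A (1-126)
Class A, default mask 255.0.0.0 (/8)


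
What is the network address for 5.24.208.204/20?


IP:   00000101.00011000.11010000.11001100
Mask: 11111111.11111111.11110000.00000000
AND operation:
Net:  00000101.00011000.11010000.00000000
Network: 5.24.208.0/20


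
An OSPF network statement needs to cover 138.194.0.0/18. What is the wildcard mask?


Subnet mask: 255.255.192.0
Wildcard = 255.255.255.255 - subnet mask
255 - 255 = 0
255 - 255 = 0
255 - 192 = 63
255 - 0 = 255
Wildcard: 0.0.63.255


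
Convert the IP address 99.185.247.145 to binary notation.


99 = 01100011
185 = 10111001
247 = 11110111
145 = 10010001
Binary: 01100011.10111001.11110111.10010001


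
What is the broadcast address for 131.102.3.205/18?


Network: 131.102.0.0/18
Host bits = 14
Set all host bits to 1:
Broadcast: 131.102.63.255


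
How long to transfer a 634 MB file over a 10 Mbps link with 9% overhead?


Effective throughput = 10 * (1 - 9/100) = 9.1 Mbps
File size in Mb = 634 * 8 = 5072 Mb
Time = 5072 / 9.1
Time = 557.3626 seconds


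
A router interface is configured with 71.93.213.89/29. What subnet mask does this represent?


/29 means 29 network bits, 3 host bits
Binary: 11111111111111111111111111111000
Mask: 255.255.255.248


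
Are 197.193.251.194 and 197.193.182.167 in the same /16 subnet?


Mask: 255.255.0.0
197.193.251.194 AND mask = 197.193.0.0
197.193.182.167 AND mask = 197.193.0.0
Yes, same subnet (197.193.0.0)


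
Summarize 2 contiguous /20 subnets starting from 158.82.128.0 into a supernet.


Original prefix: /20
Number of subnets: 2 = 2^1
New prefix = 20 - 1 = 19
Supernet: 158.82.128.0/19


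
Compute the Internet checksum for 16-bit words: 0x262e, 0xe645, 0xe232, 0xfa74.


Sum all words (with carry folding):
+ 0x262e = 0x262e
+ 0xe645 = 0x0c74
+ 0xe232 = 0xeea6
+ 0xfa74 = 0xe91b
One's complement: ~0xe91b
Checksum = 0x16e4


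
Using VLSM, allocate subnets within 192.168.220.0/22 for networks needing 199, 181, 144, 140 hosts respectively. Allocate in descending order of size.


199 hosts -> /24 (254 usable): 192.168.220.0/24
181 hosts -> /24 (254 usable): 192.168.221.0/24
144 hosts -> /24 (254 usable): 192.168.222.0/24
140 hosts -> /24 (254 usable): 192.168.223.0/24
Allocation: 192.168.220.0/24 (199 hosts, 254 usable); 192.168.221.0/24 (181 hosts, 254 usable); 192.168.222.0/24 (144 hosts, 254 usable); 192.168.223.0/24 (140 hosts, 254 usable)


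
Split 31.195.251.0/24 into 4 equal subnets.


New prefix = 24 + 2 = 26
Each subnet has 64 addresses
  31.195.251.0/26
  31.195.251.64/26
  31.195.251.128/26
  31.195.251.192/26
Subnets: 31.195.251.0/26, 31.195.251.64/26, 31.195.251.128/26, 31.195.251.192/26


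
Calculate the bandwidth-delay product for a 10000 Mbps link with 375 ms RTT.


BDP = bandwidth * RTT
= 10000 Mbps * 375 ms
= 10000 * 1e6 * 375 / 1000 bits
= 3750000000 bits
= 468750000 bytes
= 457763.6719 KB
BDP = 3750000000 bits (468750000 bytes)


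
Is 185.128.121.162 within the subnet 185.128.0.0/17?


Subnet network: 185.128.0.0
Test IP AND mask: 185.128.0.0
Yes, 185.128.121.162 is in 185.128.0.0/17


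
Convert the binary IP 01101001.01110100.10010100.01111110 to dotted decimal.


01101001 = 105
01110100 = 116
10010100 = 148
01111110 = 126
IP: 105.116.148.126


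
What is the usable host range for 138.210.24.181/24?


Network: 138.210.24.0
Broadcast: 138.210.24.255
First usable = network + 1
Last usable = broadcast - 1
Range: 138.210.24.1 to 138.210.24.254


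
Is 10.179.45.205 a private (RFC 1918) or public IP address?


RFC 1918 private ranges:
  10.0.0.0/8 (10.0.0.0 - 10.255.255.255)
  172.16.0.0/12 (172.16.0.0 - 172.31.255.255)
  192.168.0.0/16 (192.168.0.0 - 192.168.255.255)
Private (in 10.0.0.0/8)


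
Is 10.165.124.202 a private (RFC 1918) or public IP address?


RFC 1918 private ranges:
  10.0.0.0/8 (10.0.0.0 - 10.255.255.255)
  172.16.0.0/12 (172.16.0.0 - 172.31.255.255)
  192.168.0.0/16 (192.168.0.0 - 192.168.255.255)
Private (in 10.0.0.0/8)


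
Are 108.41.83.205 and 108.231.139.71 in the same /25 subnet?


Mask: 255.255.255.128
108.41.83.205 AND mask = 108.41.83.128
108.231.139.71 AND mask = 108.231.139.0
No, different subnets (108.41.83.128 vs 108.231.139.0)


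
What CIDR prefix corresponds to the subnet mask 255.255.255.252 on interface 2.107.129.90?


Binary: 11111111.11111111.11111111.11111100
Count leading 1s
Prefix: /30


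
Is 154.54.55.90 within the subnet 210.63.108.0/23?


Subnet network: 210.63.108.0
Test IP AND mask: 154.54.54.0
No, 154.54.55.90 is not in 210.63.108.0/23


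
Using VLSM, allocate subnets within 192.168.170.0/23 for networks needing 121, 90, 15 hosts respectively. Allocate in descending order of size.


121 hosts -> /25 (126 usable): 192.168.170.0/25
90 hosts -> /25 (126 usable): 192.168.170.128/25
15 hosts -> /27 (30 usable): 192.168.171.0/27
Allocation: 192.168.170.0/25 (121 hosts, 126 usable); 192.168.170.128/25 (90 hosts, 126 usable); 192.168.171.0/27 (15 hosts, 30 usable)


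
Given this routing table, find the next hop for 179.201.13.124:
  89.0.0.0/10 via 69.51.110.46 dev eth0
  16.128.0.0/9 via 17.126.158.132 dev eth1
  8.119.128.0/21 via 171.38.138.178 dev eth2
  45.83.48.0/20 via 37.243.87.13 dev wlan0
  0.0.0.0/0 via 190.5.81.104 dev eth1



Longest prefix match for 179.201.13.124:
  /10 89.0.0.0: no
  /9 16.128.0.0: no
  /21 8.119.128.0: no
  /20 45.83.48.0: no
  /0 0.0.0.0: MATCH
Selected: next-hop 190.5.81.104 via eth1 (matched /0)


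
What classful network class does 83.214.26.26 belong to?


First octet: 83
Binary: 01010011
0xxxxxxx -> Class A (1-126)
Class A, default mask 255.0.0.0 (/8)


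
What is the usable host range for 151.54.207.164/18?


Network: 151.54.192.0
Broadcast: 151.54.255.255
First usable = network + 1
Last usable = broadcast - 1
Range: 151.54.192.1 to 151.54.255.254


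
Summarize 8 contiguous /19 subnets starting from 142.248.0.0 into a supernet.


Original prefix: /19
Number of subnets: 8 = 2^3
New prefix = 19 - 3 = 16
Supernet: 142.248.0.0/16


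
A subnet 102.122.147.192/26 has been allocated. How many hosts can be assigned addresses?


Host bits = 32 - 26 = 6
Total addresses = 2^6 = 64
Usable = total - 2 (network and broadcast)
Usable hosts: 62


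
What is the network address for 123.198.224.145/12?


IP:   01111011.11000110.11100000.10010001
Mask: 11111111.11110000.00000000.00000000
AND operation:
Net:  01111011.11000000.00000000.00000000
Network: 123.192.0.0/12


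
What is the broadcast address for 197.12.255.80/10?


Network: 197.0.0.0/10
Host bits = 22
Set all host bits to 1:
Broadcast: 197.63.255.255


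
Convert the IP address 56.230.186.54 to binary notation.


56 = 00111000
230 = 11100110
186 = 10111010
54 = 00110110
Binary: 00111000.11100110.10111010.00110110


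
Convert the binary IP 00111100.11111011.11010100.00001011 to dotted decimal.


00111100 = 60
11111011 = 251
11010100 = 212
00001011 = 11
IP: 60.251.212.11


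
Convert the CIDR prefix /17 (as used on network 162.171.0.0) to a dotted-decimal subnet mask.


/17 means 17 network bits, 15 host bits
Binary: 11111111111111111000000000000000
Mask: 255.255.128.0


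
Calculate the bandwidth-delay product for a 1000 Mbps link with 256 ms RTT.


BDP = bandwidth * RTT
= 1000 Mbps * 256 ms
= 1000 * 1e6 * 256 / 1000 bits
= 256000000 bits
= 32000000 bytes
= 31250 KB
BDP = 256000000 bits (32000000 bytes)


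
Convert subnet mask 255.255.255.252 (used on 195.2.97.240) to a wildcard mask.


Subnet mask: 255.255.255.252
Wildcard = 255.255.255.255 - subnet mask
255 - 255 = 0
255 - 255 = 0
255 - 255 = 0
255 - 252 = 3
Wildcard: 0.0.0.3


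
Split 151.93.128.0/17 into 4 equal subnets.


New prefix = 17 + 2 = 19
Each subnet has 8192 addresses
  151.93.128.0/19
  151.93.160.0/19
  151.93.192.0/19
  151.93.224.0/19
Subnets: 151.93.128.0/19, 151.93.160.0/19, 151.93.192.0/19, 151.93.224.0/19


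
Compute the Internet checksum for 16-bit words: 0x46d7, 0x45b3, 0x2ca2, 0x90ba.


Sum all words (with carry folding):
+ 0x46d7 = 0x46d7
+ 0x45b3 = 0x8c8a
+ 0x2ca2 = 0xb92c
+ 0x90ba = 0x49e7
One's complement: ~0x49e7
Checksum = 0xb618


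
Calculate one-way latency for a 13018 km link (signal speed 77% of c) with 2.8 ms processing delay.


Speed = 0.77 * 3e5 km/s = 231000 km/s
Propagation delay = 13018 / 231000 = 0.0564 s = 56.355 ms
Processing delay = 2.8 ms
Total one-way latency = 59.155 ms


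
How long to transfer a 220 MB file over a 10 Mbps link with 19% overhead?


Effective throughput = 10 * (1 - 19/100) = 8.1 Mbps
File size in Mb = 220 * 8 = 1760 Mb
Time = 1760 / 8.1
Time = 217.284 seconds


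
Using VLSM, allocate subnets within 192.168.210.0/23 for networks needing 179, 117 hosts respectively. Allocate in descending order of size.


179 hosts -> /24 (254 usable): 192.168.210.0/24
117 hosts -> /25 (126 usable): 192.168.211.0/25
Allocation: 192.168.210.0/24 (179 hosts, 254 usable); 192.168.211.0/25 (117 hosts, 126 usable)


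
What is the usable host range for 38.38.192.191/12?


Network: 38.32.0.0
Broadcast: 38.47.255.255
First usable = network + 1
Last usable = broadcast - 1
Range: 38.32.0.1 to 38.47.255.254


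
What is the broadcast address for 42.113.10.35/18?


Network: 42.113.0.0/18
Host bits = 14
Set all host bits to 1:
Broadcast: 42.113.63.255


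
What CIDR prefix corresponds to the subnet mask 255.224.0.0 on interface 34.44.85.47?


Binary: 11111111.11100000.00000000.00000000
Count leading 1s
Prefix: /11


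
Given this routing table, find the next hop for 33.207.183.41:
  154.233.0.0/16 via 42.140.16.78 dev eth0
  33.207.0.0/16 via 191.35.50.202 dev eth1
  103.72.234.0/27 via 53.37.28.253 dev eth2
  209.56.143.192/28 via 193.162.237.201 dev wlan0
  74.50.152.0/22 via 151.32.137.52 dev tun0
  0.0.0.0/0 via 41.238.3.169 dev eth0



Longest prefix match for 33.207.183.41:
  /16 154.233.0.0: no
  /16 33.207.0.0: MATCH
  /27 103.72.234.0: no
  /28 209.56.143.192: no
  /22 74.50.152.0: no
  /0 0.0.0.0: MATCH
Selected: next-hop 191.35.50.202 via eth1 (matched /16)


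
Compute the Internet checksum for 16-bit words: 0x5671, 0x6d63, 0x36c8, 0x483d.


Sum all words (with carry folding):
+ 0x5671 = 0x5671
+ 0x6d63 = 0xc3d4
+ 0x36c8 = 0xfa9c
+ 0x483d = 0x42da
One's complement: ~0x42da
Checksum = 0xbd25


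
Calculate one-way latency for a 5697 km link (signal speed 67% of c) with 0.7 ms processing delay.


Speed = 0.67 * 3e5 km/s = 201000 km/s
Propagation delay = 5697 / 201000 = 0.0283 s = 28.3433 ms
Processing delay = 0.7 ms
Total one-way latency = 29.0433 ms


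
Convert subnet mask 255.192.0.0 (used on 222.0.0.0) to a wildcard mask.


Subnet mask: 255.192.0.0
Wildcard = 255.255.255.255 - subnet mask
255 - 255 = 0
255 - 192 = 63
255 - 0 = 255
255 - 0 = 255
Wildcard: 0.63.255.255


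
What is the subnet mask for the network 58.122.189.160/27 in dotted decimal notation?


/27 means 27 network bits, 5 host bits
Binary: 11111111111111111111111111100000
Mask: 255.255.255.224


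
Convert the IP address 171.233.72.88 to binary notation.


171 = 10101011
233 = 11101001
72 = 01001000
88 = 01011000
Binary: 10101011.11101001.01001000.01011000


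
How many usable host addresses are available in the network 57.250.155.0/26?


Host bits = 32 - 26 = 6
Total addresses = 2^6 = 64
Usable = total - 2 (network and broadcast)
Usable hosts: 62


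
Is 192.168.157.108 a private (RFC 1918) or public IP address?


RFC 1918 private ranges:
  10.0.0.0/8 (10.0.0.0 - 10.255.255.255)
  172.16.0.0/12 (172.16.0.0 - 172.31.255.255)
  192.168.0.0/16 (192.168.0.0 - 192.168.255.255)
Private (in 192.168.0.0/16)


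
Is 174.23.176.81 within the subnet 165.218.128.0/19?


Subnet network: 165.218.128.0
Test IP AND mask: 174.23.160.0
No, 174.23.176.81 is not in 165.218.128.0/19


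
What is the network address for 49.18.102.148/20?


IP:   00110001.00010010.01100110.10010100
Mask: 11111111.11111111.11110000.00000000
AND operation:
Net:  00110001.00010010.01100000.00000000
Network: 49.18.96.0/20


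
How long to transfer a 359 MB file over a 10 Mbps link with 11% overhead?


Effective throughput = 10 * (1 - 11/100) = 8.9 Mbps
File size in Mb = 359 * 8 = 2872 Mb
Time = 2872 / 8.9
Time = 322.6966 seconds


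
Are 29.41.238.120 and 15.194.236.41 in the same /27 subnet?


Mask: 255.255.255.224
29.41.238.120 AND mask = 29.41.238.96
15.194.236.41 AND mask = 15.194.236.32
No, different subnets (29.41.238.96 vs 15.194.236.32)


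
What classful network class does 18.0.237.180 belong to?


First octet: 18
Binary: 00010010
0xxxxxxx -> Class A (1-126)
Class A, default mask 255.0.0.0 (/8)


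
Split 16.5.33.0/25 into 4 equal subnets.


New prefix = 25 + 2 = 27
Each subnet has 32 addresses
  16.5.33.0/27
  16.5.33.32/27
  16.5.33.64/27
  16.5.33.96/27
Subnets: 16.5.33.0/27, 16.5.33.32/27, 16.5.33.64/27, 16.5.33.96/27


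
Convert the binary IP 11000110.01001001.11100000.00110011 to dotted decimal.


11000110 = 198
01001001 = 73
11100000 = 224
00110011 = 51
IP: 198.73.224.51


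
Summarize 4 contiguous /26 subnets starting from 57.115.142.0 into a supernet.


Original prefix: /26
Number of subnets: 4 = 2^2
New prefix = 26 - 2 = 24
Supernet: 57.115.142.0/24


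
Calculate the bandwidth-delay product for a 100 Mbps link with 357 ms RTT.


BDP = bandwidth * RTT
= 100 Mbps * 357 ms
= 100 * 1e6 * 357 / 1000 bits
= 35700000 bits
= 4462500 bytes
= 4357.9102 KB
BDP = 35700000 bits (4462500 bytes)


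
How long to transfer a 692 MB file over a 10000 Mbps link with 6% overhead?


Effective throughput = 10000 * (1 - 6/100) = 9400 Mbps
File size in Mb = 692 * 8 = 5536 Mb
Time = 5536 / 9400
Time = 0.5889 seconds


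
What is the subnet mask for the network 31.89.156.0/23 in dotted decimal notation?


/23 means 23 network bits, 9 host bits
Binary: 11111111111111111111111000000000
Mask: 255.255.254.0


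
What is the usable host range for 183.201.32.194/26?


Network: 183.201.32.192
Broadcast: 183.201.32.255
First usable = network + 1
Last usable = broadcast - 1
Range: 183.201.32.193 to 183.201.32.254


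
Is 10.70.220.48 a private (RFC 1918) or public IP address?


RFC 1918 private ranges:
  10.0.0.0/8 (10.0.0.0 - 10.255.255.255)
  172.16.0.0/12 (172.16.0.0 - 172.31.255.255)
  192.168.0.0/16 (192.168.0.0 - 192.168.255.255)
Private (in 10.0.0.0/8)


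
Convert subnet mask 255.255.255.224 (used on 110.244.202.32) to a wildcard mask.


Subnet mask: 255.255.255.224
Wildcard = 255.255.255.255 - subnet mask
255 - 255 = 0
255 - 255 = 0
255 - 255 = 0
255 - 224 = 31
Wildcard: 0.0.0.31


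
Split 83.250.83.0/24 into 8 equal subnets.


New prefix = 24 + 3 = 27
Each subnet has 32 addresses
  83.250.83.0/27
  83.250.83.32/27
  83.250.83.64/27
  83.250.83.96/27
  83.250.83.128/27
  83.250.83.160/27
  83.250.83.192/27
  83.250.83.224/27
Subnets: 83.250.83.0/27, 83.250.83.32/27, 83.250.83.64/27, 83.250.83.96/27, 83.250.83.128/27, 83.250.83.160/27, 83.250.83.192/27, 83.250.83.224/27


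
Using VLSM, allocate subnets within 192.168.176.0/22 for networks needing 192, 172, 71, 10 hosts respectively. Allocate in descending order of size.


192 hosts -> /24 (254 usable): 192.168.176.0/24
172 hosts -> /24 (254 usable): 192.168.177.0/24
71 hosts -> /25 (126 usable): 192.168.178.0/25
10 hosts -> /28 (14 usable): 192.168.178.128/28
Allocation: 192.168.176.0/24 (192 hosts, 254 usable); 192.168.177.0/24 (172 hosts, 254 usable); 192.168.178.0/25 (71 hosts, 126 usable); 192.168.178.128/28 (10 hosts, 14 usable)


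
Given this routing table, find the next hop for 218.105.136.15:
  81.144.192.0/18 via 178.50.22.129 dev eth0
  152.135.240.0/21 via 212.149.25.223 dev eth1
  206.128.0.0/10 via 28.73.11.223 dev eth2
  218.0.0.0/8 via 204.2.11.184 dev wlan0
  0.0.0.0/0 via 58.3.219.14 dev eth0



Longest prefix match for 218.105.136.15:
  /18 81.144.192.0: no
  /21 152.135.240.0: no
  /10 206.128.0.0: no
  /8 218.0.0.0: MATCH
  /0 0.0.0.0: MATCH
Selected: next-hop 204.2.11.184 via wlan0 (matched /8)


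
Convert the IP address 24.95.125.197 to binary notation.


24 = 00011000
95 = 01011111
125 = 01111101
197 = 11000101
Binary: 00011000.01011111.01111101.11000101


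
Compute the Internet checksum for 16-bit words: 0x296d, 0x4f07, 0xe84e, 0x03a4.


Sum all words (with carry folding):
+ 0x296d = 0x296d
+ 0x4f07 = 0x7874
+ 0xe84e = 0x60c3
+ 0x03a4 = 0x6467
One's complement: ~0x6467
Checksum = 0x9b98


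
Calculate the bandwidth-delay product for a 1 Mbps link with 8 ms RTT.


BDP = bandwidth * RTT
= 1 Mbps * 8 ms
= 1 * 1e6 * 8 / 1000 bits
= 8000 bits
= 1000 bytes
BDP = 8000 bits (1000 bytes)


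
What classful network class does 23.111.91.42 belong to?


First octet: 23
Binary: 00010111
0xxxxxxx -> Class A (1-126)
Class A, default mask 255.0.0.0 (/8)


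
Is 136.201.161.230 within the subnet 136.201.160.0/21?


Subnet network: 136.201.160.0
Test IP AND mask: 136.201.160.0
Yes, 136.201.161.230 is in 136.201.160.0/21


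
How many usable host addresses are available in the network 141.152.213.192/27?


Host bits = 32 - 27 = 5
Total addresses = 2^5 = 32
Usable = total - 2 (network and broadcast)
Usable hosts: 30


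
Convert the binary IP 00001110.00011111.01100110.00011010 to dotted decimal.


00001110 = 14
00011111 = 31
01100110 = 102
00011010 = 26
IP: 14.31.102.26


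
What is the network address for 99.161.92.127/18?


IP:   01100011.10100001.01011100.01111111
Mask: 11111111.11111111.11000000.00000000
AND operation:
Net:  01100011.10100001.01000000.00000000
Network: 99.161.64.0/18


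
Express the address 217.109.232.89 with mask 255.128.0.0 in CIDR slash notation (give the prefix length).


Binary: 11111111.10000000.00000000.00000000
Count leading 1s
Prefix: /9


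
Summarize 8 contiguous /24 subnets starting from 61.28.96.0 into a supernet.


Original prefix: /24
Number of subnets: 8 = 2^3
New prefix = 24 - 3 = 21
Supernet: 61.28.96.0/21


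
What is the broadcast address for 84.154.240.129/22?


Network: 84.154.240.0/22
Host bits = 10
Set all host bits to 1:
Broadcast: 84.154.243.255


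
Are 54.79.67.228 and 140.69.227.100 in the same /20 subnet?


Mask: 255.255.240.0
54.79.67.228 AND mask = 54.79.64.0
140.69.227.100 AND mask = 140.69.224.0
No, different subnets (54.79.64.0 vs 140.69.224.0)


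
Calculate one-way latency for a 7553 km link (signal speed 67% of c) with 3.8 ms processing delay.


Speed = 0.67 * 3e5 km/s = 201000 km/s
Propagation delay = 7553 / 201000 = 0.0376 s = 37.5771 ms
Processing delay = 3.8 ms
Total one-way latency = 41.3771 ms


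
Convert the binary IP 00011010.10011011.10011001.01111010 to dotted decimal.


00011010 = 26
10011011 = 155
10011001 = 153
01111010 = 122
IP: 26.155.153.122


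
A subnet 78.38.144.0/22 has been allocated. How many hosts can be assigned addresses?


Host bits = 32 - 22 = 10
Total addresses = 2^10 = 1024
Usable = total - 2 (network and broadcast)
Usable hosts: 1022


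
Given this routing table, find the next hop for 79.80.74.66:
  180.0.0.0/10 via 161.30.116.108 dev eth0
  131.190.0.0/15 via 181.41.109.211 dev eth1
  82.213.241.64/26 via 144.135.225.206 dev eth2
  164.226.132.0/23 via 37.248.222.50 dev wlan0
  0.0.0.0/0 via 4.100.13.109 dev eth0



Longest prefix match for 79.80.74.66:
  /10 180.0.0.0: no
  /15 131.190.0.0: no
  /26 82.213.241.64: no
  /23 164.226.132.0: no
  /0 0.0.0.0: MATCH
Selected: next-hop 4.100.13.109 via eth0 (matched /0)


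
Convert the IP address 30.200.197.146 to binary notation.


30 = 00011110
200 = 11001000
197 = 11000101
146 = 10010010
Binary: 00011110.11001000.11000101.10010010


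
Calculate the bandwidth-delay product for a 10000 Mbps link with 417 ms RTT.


BDP = bandwidth * RTT
= 10000 Mbps * 417 ms
= 10000 * 1e6 * 417 / 1000 bits
= 4170000000 bits
= 521250000 bytes
= 509033.2031 KB
BDP = 4170000000 bits (521250000 bytes)


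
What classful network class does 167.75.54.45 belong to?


First octet: 167
Binary: 10100111
10xxxxxx -> Class B (128-191)
Class B, default mask 255.255.0.0 (/16)


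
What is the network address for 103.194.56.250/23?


IP:   01100111.11000010.00111000.11111010
Mask: 11111111.11111111.11111110.00000000
AND operation:
Net:  01100111.11000010.00111000.00000000
Network: 103.194.56.0/23


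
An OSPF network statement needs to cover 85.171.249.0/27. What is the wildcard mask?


Subnet mask: 255.255.255.224
Wildcard = 255.255.255.255 - subnet mask
255 - 255 = 0
255 - 255 = 0
255 - 255 = 0
255 - 224 = 31
Wildcard: 0.0.0.31


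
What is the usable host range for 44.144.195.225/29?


Network: 44.144.195.224
Broadcast: 44.144.195.231
First usable = network + 1
Last usable = broadcast - 1
Range: 44.144.195.225 to 44.144.195.230


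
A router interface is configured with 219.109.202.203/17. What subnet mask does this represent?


/17 means 17 network bits, 15 host bits
Binary: 11111111111111111000000000000000
Mask: 255.255.128.0


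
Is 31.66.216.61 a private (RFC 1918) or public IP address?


RFC 1918 private ranges:
  10.0.0.0/8 (10.0.0.0 - 10.255.255.255)
  172.16.0.0/12 (172.16.0.0 - 172.31.255.255)
  192.168.0.0/16 (192.168.0.0 - 192.168.255.255)
Public (not in any RFC 1918 range)


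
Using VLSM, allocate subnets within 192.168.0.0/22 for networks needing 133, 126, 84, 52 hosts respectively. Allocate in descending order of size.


133 hosts -> /24 (254 usable): 192.168.0.0/24
126 hosts -> /25 (126 usable): 192.168.1.0/25
84 hosts -> /25 (126 usable): 192.168.1.128/25
52 hosts -> /26 (62 usable): 192.168.2.0/26
Allocation: 192.168.0.0/24 (133 hosts, 254 usable); 192.168.1.0/25 (126 hosts, 126 usable); 192.168.1.128/25 (84 hosts, 126 usable); 192.168.2.0/26 (52 hosts, 62 usable)


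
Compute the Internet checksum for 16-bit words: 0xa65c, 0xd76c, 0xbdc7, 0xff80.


Sum all words (with carry folding):
+ 0xa65c = 0xa65c
+ 0xd76c = 0x7dc9
+ 0xbdc7 = 0x3b91
+ 0xff80 = 0x3b12
One's complement: ~0x3b12
Checksum = 0xc4ed


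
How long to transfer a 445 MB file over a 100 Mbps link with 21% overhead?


Effective throughput = 100 * (1 - 21/100) = 79 Mbps
File size in Mb = 445 * 8 = 3560 Mb
Time = 3560 / 79
Time = 45.0633 seconds


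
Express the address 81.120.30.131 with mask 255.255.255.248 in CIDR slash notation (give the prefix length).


Binary: 11111111.11111111.11111111.11111000
Count leading 1s
Prefix: /29


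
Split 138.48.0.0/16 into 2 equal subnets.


New prefix = 16 + 1 = 17
Each subnet has 32768 addresses
  138.48.0.0/17
  138.48.128.0/17
Subnets: 138.48.0.0/17, 138.48.128.0/17


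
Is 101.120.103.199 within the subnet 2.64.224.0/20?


Subnet network: 2.64.224.0
Test IP AND mask: 101.120.96.0
No, 101.120.103.199 is not in 2.64.224.0/20


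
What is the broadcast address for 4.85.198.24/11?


Network: 4.64.0.0/11
Host bits = 21
Set all host bits to 1:
Broadcast: 4.95.255.255


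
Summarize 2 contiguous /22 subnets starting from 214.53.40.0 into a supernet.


Original prefix: /22
Number of subnets: 2 = 2^1
New prefix = 22 - 1 = 21
Supernet: 214.53.40.0/21


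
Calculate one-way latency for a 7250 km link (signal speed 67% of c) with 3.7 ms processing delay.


Speed = 0.67 * 3e5 km/s = 201000 km/s
Propagation delay = 7250 / 201000 = 0.0361 s = 36.0697 ms
Processing delay = 3.7 ms
Total one-way latency = 39.7697 ms


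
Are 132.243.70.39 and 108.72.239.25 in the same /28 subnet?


Mask: 255.255.255.240
132.243.70.39 AND mask = 132.243.70.32
108.72.239.25 AND mask = 108.72.239.16
No, different subnets (132.243.70.32 vs 108.72.239.16)


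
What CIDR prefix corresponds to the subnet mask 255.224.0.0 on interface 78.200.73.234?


Binary: 11111111.11100000.00000000.00000000
Count leading 1s
Prefix: /11


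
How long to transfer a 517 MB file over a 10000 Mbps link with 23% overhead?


Effective throughput = 10000 * (1 - 23/100) = 7700 Mbps
File size in Mb = 517 * 8 = 4136 Mb
Time = 4136 / 7700
Time = 0.5371 seconds


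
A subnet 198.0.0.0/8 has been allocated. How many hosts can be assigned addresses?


Host bits = 32 - 8 = 24
Total addresses = 2^24 = 16777216
Usable = total - 2 (network and broadcast)
Usable hosts: 16777214


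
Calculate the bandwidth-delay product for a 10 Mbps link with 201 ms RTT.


BDP = bandwidth * RTT
= 10 Mbps * 201 ms
= 10 * 1e6 * 201 / 1000 bits
= 2010000 bits
= 251250 bytes
= 245.3613 KB
BDP = 2010000 bits (251250 bytes)


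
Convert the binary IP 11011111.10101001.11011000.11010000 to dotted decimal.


11011111 = 223
10101001 = 169
11011000 = 216
11010000 = 208
IP: 223.169.216.208


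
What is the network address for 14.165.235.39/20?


IP:   00001110.10100101.11101011.00100111
Mask: 11111111.11111111.11110000.00000000
AND operation:
Net:  00001110.10100101.11100000.00000000
Network: 14.165.224.0/20


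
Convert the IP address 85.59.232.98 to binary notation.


85 = 01010101
59 = 00111011
232 = 11101000
98 = 01100010
Binary: 01010101.00111011.11101000.01100010


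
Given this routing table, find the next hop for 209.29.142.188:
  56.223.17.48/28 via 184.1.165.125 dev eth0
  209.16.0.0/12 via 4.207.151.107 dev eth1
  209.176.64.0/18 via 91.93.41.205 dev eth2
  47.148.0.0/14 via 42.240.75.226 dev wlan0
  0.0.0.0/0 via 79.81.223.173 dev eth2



Longest prefix match for 209.29.142.188:
  /28 56.223.17.48: no
  /12 209.16.0.0: MATCH
  /18 209.176.64.0: no
  /14 47.148.0.0: no
  /0 0.0.0.0: MATCH
Selected: next-hop 4.207.151.107 via eth1 (matched /12)


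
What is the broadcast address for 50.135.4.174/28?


Network: 50.135.4.160/28
Host bits = 4
Set all host bits to 1:
Broadcast: 50.135.4.175


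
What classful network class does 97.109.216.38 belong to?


First octet: 97
Binary: 01100001
0xxxxxxx -> Class A (1-126)
Class A, default mask 255.0.0.0 (/8)


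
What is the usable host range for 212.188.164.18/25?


Network: 212.188.164.0
Broadcast: 212.188.164.127
First usable = network + 1
Last usable = broadcast - 1
Range: 212.188.164.1 to 212.188.164.126


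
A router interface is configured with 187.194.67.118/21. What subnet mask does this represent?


/21 means 21 network bits, 11 host bits
Binary: 11111111111111111111100000000000
Mask: 255.255.248.0


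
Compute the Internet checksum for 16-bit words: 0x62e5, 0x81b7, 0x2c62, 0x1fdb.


Sum all words (with carry folding):
+ 0x62e5 = 0x62e5
+ 0x81b7 = 0xe49c
+ 0x2c62 = 0x10ff
+ 0x1fdb = 0x30da
One's complement: ~0x30da
Checksum = 0xcf25


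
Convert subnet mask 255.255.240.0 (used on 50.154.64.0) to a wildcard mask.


Subnet mask: 255.255.240.0
Wildcard = 255.255.255.255 - subnet mask
255 - 255 = 0
255 - 255 = 0
255 - 240 = 15
255 - 0 = 255
Wildcard: 0.0.15.255


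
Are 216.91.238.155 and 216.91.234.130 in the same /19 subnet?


Mask: 255.255.224.0
216.91.238.155 AND mask = 216.91.224.0
216.91.234.130 AND mask = 216.91.224.0
Yes, same subnet (216.91.224.0)


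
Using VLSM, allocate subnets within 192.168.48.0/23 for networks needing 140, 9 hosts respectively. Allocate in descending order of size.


140 hosts -> /24 (254 usable): 192.168.48.0/24
9 hosts -> /28 (14 usable): 192.168.49.0/28
Allocation: 192.168.48.0/24 (140 hosts, 254 usable); 192.168.49.0/28 (9 hosts, 14 usable)


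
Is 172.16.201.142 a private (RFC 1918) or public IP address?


RFC 1918 private ranges:
  10.0.0.0/8 (10.0.0.0 - 10.255.255.255)
  172.16.0.0/12 (172.16.0.0 - 172.31.255.255)
  192.168.0.0/16 (192.168.0.0 - 192.168.255.255)
Private (in 172.16.0.0/12)


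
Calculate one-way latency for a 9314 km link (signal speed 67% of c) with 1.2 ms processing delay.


Speed = 0.67 * 3e5 km/s = 201000 km/s
Propagation delay = 9314 / 201000 = 0.0463 s = 46.3383 ms
Processing delay = 1.2 ms
Total one-way latency = 47.5383 ms


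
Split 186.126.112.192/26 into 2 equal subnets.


New prefix = 26 + 1 = 27
Each subnet has 32 addresses
  186.126.112.192/27
  186.126.112.224/27
Subnets: 186.126.112.192/27, 186.126.112.224/27


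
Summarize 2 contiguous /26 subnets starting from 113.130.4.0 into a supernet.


Original prefix: /26
Number of subnets: 2 = 2^1
New prefix = 26 - 1 = 25
Supernet: 113.130.4.0/25


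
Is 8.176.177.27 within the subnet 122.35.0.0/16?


Subnet network: 122.35.0.0
Test IP AND mask: 8.176.0.0
No, 8.176.177.27 is not in 122.35.0.0/16


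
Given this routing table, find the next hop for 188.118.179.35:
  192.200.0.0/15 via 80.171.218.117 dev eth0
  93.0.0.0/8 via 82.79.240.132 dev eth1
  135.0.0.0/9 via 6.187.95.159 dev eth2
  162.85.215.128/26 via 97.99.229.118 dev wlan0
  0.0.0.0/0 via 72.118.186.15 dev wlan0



Longest prefix match for 188.118.179.35:
  /15 192.200.0.0: no
  /8 93.0.0.0: no
  /9 135.0.0.0: no
  /26 162.85.215.128: no
  /0 0.0.0.0: MATCH
Selected: next-hop 72.118.186.15 via wlan0 (matched /0)


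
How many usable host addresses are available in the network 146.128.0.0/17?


Host bits = 32 - 17 = 15
Total addresses = 2^15 = 32768
Usable = total - 2 (network and broadcast)
Usable hosts: 32766


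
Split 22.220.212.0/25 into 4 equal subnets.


New prefix = 25 + 2 = 27
Each subnet has 32 addresses
  22.220.212.0/27
  22.220.212.32/27
  22.220.212.64/27
  22.220.212.96/27
Subnets: 22.220.212.0/27, 22.220.212.32/27, 22.220.212.64/27, 22.220.212.96/27


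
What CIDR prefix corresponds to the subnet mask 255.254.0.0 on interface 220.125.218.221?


Binary: 11111111.11111110.00000000.00000000
Count leading 1s
Prefix: /15


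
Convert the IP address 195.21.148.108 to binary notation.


195 = 11000011
21 = 00010101
148 = 10010100
108 = 01101100
Binary: 11000011.00010101.10010100.01101100


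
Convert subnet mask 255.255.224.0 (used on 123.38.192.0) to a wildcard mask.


Subnet mask: 255.255.224.0
Wildcard = 255.255.255.255 - subnet mask
255 - 255 = 0
255 - 255 = 0
255 - 224 = 31
255 - 0 = 255
Wildcard: 0.0.31.255


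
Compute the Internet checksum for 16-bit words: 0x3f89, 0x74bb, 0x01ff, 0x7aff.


Sum all words (with carry folding):
+ 0x3f89 = 0x3f89
+ 0x74bb = 0xb444
+ 0x01ff = 0xb643
+ 0x7aff = 0x3143
One's complement: ~0x3143
Checksum = 0xcebc


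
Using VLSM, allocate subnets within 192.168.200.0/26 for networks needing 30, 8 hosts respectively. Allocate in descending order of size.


30 hosts -> /27 (30 usable): 192.168.200.0/27
8 hosts -> /28 (14 usable): 192.168.200.32/28
Allocation: 192.168.200.0/27 (30 hosts, 30 usable); 192.168.200.32/28 (8 hosts, 14 usable)


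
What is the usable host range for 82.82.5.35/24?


Network: 82.82.5.0
Broadcast: 82.82.5.255
First usable = network + 1
Last usable = broadcast - 1
Range: 82.82.5.1 to 82.82.5.254


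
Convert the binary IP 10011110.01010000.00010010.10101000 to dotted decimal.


10011110 = 158
01010000 = 80
00010010 = 18
10101000 = 168
IP: 158.80.18.168


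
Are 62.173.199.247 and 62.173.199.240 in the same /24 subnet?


Mask: 255.255.255.0
62.173.199.247 AND mask = 62.173.199.0
62.173.199.240 AND mask = 62.173.199.0
Yes, same subnet (62.173.199.0)


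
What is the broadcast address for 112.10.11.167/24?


Network: 112.10.11.0/24
Host bits = 8
Set all host bits to 1:
Broadcast: 112.10.11.255


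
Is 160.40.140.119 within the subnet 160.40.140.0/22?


Subnet network: 160.40.140.0
Test IP AND mask: 160.40.140.0
Yes, 160.40.140.119 is in 160.40.140.0/22


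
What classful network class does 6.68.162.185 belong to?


First octet: 6
Binary: 00000110
0xxxxxxx -> Class A (1-126)
Class A, default mask 255.0.0.0 (/8)


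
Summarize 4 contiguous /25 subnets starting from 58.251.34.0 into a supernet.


Original prefix: /25
Number of subnets: 4 = 2^2
New prefix = 25 - 2 = 23
Supernet: 58.251.34.0/23


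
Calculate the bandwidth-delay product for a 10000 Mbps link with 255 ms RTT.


BDP = bandwidth * RTT
= 10000 Mbps * 255 ms
= 10000 * 1e6 * 255 / 1000 bits
= 2550000000 bits
= 318750000 bytes
= 311279.2969 KB
BDP = 2550000000 bits (318750000 bytes)


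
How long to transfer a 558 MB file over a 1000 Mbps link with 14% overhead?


Effective throughput = 1000 * (1 - 14/100) = 860 Mbps
File size in Mb = 558 * 8 = 4464 Mb
Time = 4464 / 860
Time = 5.1907 seconds


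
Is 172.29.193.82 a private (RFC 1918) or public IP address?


RFC 1918 private ranges:
  10.0.0.0/8 (10.0.0.0 - 10.255.255.255)
  172.16.0.0/12 (172.16.0.0 - 172.31.255.255)
  192.168.0.0/16 (192.168.0.0 - 192.168.255.255)
Private (in 172.16.0.0/12)


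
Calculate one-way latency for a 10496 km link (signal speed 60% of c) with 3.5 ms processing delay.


Speed = 0.6 * 3e5 km/s = 180000 km/s
Propagation delay = 10496 / 180000 = 0.0583 s = 58.3111 ms
Processing delay = 3.5 ms
Total one-way latency = 61.8111 ms


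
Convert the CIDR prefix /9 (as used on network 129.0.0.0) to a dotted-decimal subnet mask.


/9 means 9 network bits, 23 host bits
Binary: 11111111100000000000000000000000
Mask: 255.128.0.0


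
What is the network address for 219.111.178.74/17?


IP:   11011011.01101111.10110010.01001010
Mask: 11111111.11111111.10000000.00000000
AND operation:
Net:  11011011.01101111.10000000.00000000
Network: 219.111.128.0/17


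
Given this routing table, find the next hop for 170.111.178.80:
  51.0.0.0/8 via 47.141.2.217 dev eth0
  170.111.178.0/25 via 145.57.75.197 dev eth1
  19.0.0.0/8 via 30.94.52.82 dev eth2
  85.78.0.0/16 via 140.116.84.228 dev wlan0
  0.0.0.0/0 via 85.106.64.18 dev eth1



Longest prefix match for 170.111.178.80:
  /8 51.0.0.0: no
  /25 170.111.178.0: MATCH
  /8 19.0.0.0: no
  /16 85.78.0.0: no
  /0 0.0.0.0: MATCH
Selected: next-hop 145.57.75.197 via eth1 (matched /25)


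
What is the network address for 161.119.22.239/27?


IP:   10100001.01110111.00010110.11101111
Mask: 11111111.11111111.11111111.11100000
AND operation:
Net:  10100001.01110111.00010110.11100000
Network: 161.119.22.224/27


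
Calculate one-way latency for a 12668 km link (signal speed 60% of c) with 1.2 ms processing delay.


Speed = 0.6 * 3e5 km/s = 180000 km/s
Propagation delay = 12668 / 180000 = 0.0704 s = 70.3778 ms
Processing delay = 1.2 ms
Total one-way latency = 71.5778 ms
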